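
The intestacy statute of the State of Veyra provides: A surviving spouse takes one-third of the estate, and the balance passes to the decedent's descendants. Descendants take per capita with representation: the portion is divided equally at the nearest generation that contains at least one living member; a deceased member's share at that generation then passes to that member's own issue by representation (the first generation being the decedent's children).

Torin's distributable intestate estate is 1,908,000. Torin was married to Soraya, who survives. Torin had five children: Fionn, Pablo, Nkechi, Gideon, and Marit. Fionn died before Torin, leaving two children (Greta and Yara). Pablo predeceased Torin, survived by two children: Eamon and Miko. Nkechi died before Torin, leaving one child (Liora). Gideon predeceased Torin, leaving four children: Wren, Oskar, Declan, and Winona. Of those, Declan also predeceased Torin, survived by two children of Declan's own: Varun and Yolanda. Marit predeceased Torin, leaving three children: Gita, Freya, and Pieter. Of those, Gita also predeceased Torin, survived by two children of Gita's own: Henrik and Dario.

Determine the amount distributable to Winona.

Soraya takes one-third of 1,908,000 = 636,000. The remaining 1,272,000 passes to the descendants.
No child survives, so the initial division is made at the grandchildren's generation.
The descendants' portion (1,272,000) is divided into 12 shares of 106,000: Greta, Yara, Eamon, Miko, Liora, Wren, Oskar, Winona, Freya, and Pieter each take 106,000; Declan's 106,000 share passes to Declan's issue; Gita's 106,000 share passes to Gita's issue.
Declan's share (106,000) is divided into 2 shares of 53,000: Varun and Yolanda each take 53,000.
Gita's share (106,000) is divided into 2 shares of 53,000: Henrik and Dario each take 53,000.

Winona receives 106,000.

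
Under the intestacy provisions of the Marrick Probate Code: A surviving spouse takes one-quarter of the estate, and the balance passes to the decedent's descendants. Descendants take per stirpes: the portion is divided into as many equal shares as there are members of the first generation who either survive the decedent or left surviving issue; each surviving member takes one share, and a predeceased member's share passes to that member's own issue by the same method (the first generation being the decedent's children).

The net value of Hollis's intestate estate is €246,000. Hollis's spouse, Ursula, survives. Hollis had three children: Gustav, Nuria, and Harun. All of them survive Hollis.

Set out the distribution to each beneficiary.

Ursula takes one-quarter of €246,000 = €61,500. The remaining €184,500 passes to the descendants.
The descendants' portion (€184,500) is divided into 3 shares of €61,500: Gustav, Nuria, and Harun each take €61,500.

Ursula: €61,500; Gustav: €61,500; Nuria: €61,500; Harun: €61,500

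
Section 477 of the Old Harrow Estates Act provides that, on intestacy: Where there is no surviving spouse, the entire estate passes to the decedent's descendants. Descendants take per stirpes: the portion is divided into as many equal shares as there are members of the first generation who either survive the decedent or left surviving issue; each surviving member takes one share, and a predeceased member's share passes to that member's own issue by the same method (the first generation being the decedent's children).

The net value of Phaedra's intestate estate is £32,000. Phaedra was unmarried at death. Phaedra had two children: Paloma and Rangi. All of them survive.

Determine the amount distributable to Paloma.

The entire £32,000 passes to the descendants.
That amount (£32,000) is divided into 2 shares of £16,000: Paloma and Rangi each take £16,000.

Paloma receives £16,000.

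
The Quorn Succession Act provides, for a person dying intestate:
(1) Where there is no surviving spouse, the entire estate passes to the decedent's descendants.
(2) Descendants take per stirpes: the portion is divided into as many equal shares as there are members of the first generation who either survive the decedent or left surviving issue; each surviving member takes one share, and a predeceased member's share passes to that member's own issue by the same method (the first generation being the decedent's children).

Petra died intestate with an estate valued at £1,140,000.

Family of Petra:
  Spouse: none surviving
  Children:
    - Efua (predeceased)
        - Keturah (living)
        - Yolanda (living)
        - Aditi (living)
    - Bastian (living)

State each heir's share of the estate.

Keturah: £190,000; Yolanda: £190,000; Aditi: £190,000; Bastian: £570,000

The entire £1,140,000 passes to the descendants.
That amount (£1,140,000) is divided into 2 shares of £570,000: Bastian takes £570,000; Efua's £570,000 share passes to Efua's issue.
Efua's share (£570,000) is divided into 3 shares of £190,000: Keturah, Yolanda, and Aditi each take £190,000.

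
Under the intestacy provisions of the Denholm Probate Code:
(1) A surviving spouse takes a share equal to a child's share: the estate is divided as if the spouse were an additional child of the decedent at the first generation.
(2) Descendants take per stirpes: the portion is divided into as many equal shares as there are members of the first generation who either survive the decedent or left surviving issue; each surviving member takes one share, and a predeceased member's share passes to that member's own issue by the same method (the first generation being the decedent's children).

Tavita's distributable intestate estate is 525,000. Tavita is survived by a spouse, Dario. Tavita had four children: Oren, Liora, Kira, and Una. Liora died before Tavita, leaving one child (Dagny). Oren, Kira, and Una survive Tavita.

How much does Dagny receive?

The spouse counts as an additional share at the children's level, so there are 5 primary shares of 105,000. Dario takes one such share (105,000).
The children's combined portion (420,000) is divided into 4 shares of 105,000: Oren, Kira, and Una each take 105,000; Liora's 105,000 share passes to Liora's issue.
Liora's share (105,000) passes entirely to Dagny.

Dagny receives 105,000.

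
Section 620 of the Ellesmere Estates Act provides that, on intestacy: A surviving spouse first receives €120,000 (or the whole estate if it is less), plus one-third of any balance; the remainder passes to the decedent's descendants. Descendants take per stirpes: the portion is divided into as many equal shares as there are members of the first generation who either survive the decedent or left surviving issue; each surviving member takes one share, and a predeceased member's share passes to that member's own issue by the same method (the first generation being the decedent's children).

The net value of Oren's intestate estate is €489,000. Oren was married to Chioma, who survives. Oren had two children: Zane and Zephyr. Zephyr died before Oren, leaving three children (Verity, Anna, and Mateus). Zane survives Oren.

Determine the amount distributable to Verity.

Verity receives €41,000.

Chioma first takes €120,000, leaving a balance of €369,000. Chioma then takes one-third of the balance (€123,000), for a total of €243,000. The remaining €246,000 passes to the descendants.
The descendants' portion (€246,000) is divided into 2 shares of €123,000: Zane takes €123,000; Zephyr's €123,000 share passes to Zephyr's issue.
Zephyr's share (€123,000) is divided into 3 shares of €41,000: Verity, Anna, and Mateus each take €41,000.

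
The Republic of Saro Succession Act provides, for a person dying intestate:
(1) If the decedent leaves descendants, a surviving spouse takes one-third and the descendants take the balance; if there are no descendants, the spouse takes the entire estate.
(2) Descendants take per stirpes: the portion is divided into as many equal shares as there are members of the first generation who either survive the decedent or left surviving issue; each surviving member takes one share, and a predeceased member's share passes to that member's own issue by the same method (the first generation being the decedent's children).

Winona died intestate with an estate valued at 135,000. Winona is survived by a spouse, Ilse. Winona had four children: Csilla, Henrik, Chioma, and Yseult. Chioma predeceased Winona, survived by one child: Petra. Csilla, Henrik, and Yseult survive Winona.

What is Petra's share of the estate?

Ilse takes one-third of 135,000 = 45,000. The remaining 90,000 passes to the descendants.
The descendants' portion (90,000) is divided into 4 shares of 22,500: Csilla, Henrik, and Yseult each take 22,500; Chioma's 22,500 share passes to Chioma's issue.
Chioma's share (22,500) passes entirely to Petra.

Petra receives 22,500.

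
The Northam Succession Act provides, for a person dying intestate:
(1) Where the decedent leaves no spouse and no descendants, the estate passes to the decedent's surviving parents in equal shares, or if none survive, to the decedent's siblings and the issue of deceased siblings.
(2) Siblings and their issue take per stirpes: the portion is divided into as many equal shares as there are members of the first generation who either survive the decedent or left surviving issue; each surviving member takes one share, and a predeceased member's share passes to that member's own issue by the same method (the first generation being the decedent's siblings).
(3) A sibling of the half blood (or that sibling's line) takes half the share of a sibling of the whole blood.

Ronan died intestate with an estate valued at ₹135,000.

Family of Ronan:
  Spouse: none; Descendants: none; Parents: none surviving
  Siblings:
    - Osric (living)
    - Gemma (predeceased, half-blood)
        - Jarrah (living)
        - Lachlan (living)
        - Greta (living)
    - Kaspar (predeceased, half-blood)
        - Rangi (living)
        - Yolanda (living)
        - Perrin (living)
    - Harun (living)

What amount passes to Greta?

The entire ₹135,000 passes to the siblings and their issue.
Counting each half-blood sibling's line as half a unit, there are 3 units in ₹135,000, so one unit is ₹45,000. Whole-blood lines (Osric and Harun) take ₹45,000 each; half-blood lines (Gemma and Kaspar) take ₹22,500 each.
Gemma's share (₹22,500) is divided into 3 shares of ₹7,500: Jarrah, Lachlan, and Greta each take ₹7,500.
Kaspar's share (₹22,500) is divided into 3 shares of ₹7,500: Rangi, Yolanda, and Perrin each take ₹7,500.

Greta receives ₹7,500.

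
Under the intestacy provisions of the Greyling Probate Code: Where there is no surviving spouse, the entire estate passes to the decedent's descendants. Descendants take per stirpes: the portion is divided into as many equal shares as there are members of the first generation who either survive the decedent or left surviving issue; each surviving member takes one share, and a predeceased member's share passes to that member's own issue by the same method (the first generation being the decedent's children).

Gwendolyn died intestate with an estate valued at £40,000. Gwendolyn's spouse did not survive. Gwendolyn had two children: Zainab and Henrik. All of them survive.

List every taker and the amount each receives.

The entire £40,000 passes to the descendants.
That amount (£40,000) is divided into 2 shares of £20,000: Zainab and Henrik each take £20,000.

Zainab: £20,000; Henrik: £20,000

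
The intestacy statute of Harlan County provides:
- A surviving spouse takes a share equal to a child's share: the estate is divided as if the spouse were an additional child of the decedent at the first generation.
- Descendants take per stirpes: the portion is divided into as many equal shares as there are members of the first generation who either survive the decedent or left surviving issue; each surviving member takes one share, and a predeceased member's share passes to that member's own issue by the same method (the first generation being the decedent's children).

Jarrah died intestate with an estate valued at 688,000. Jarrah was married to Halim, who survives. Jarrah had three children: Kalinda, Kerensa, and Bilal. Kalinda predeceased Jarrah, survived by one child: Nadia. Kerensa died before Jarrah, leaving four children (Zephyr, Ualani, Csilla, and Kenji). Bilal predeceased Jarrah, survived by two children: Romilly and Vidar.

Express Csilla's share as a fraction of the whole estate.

The spouse counts as an additional share at the children's level, so there are 4 primary shares of 172,000. Halim takes one such share (172,000).
The children's combined portion (516,000) is divided into 3 shares of 172,000: Kalinda's 172,000 share passes to Kalinda's issue; Kerensa's 172,000 share passes to Kerensa's issue; Bilal's 172,000 share passes to Bilal's issue.
Kalinda's share (172,000) passes entirely to Nadia.
Kerensa's share (172,000) is divided into 4 shares of 43,000: Zephyr, Ualani, Csilla, and Kenji each take 43,000.
Bilal's share (172,000) is divided into 2 shares of 86,000: Romilly and Vidar each take 86,000.

Csilla receives 1/16 of the estate.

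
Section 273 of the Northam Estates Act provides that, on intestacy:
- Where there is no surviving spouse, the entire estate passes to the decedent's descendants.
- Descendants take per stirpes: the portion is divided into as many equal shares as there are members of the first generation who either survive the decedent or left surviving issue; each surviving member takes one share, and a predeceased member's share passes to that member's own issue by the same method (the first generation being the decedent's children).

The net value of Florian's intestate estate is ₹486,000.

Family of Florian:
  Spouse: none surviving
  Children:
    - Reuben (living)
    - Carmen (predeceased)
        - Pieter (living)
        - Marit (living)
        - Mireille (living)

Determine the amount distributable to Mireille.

Mireille receives ₹81,000.

The entire ₹486,000 passes to the descendants.
That amount (₹486,000) is divided into 2 shares of ₹243,000: Reuben takes ₹243,000; Carmen's ₹243,000 share passes to Carmen's issue.
Carmen's share (₹243,000) is divided into 3 shares of ₹81,000: Pieter, Marit, and Mireille each take ₹81,000.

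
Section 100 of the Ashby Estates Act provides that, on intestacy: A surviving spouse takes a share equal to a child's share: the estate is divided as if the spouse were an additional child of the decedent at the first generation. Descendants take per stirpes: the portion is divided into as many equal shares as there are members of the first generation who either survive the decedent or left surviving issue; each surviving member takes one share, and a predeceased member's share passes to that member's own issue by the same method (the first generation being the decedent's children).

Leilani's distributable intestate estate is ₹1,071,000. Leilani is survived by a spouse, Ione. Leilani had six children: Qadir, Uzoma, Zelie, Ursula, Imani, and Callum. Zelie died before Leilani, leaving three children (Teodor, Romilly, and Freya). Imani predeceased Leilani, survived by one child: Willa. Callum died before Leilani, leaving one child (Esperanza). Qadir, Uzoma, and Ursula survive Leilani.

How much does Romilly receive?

Romilly receives ₹51,000.

The spouse counts as an additional share at the children's level, so there are 7 primary shares of ₹153,000. Ione takes one such share (₹153,000).
The children's combined portion (₹918,000) is divided into 6 shares of ₹153,000: Qadir, Uzoma, and Ursula each take ₹153,000; Zelie's ₹153,000 share passes to Zelie's issue; Imani's ₹153,000 share passes to Imani's issue; Callum's ₹153,000 share passes to Callum's issue.
Zelie's share (₹153,000) is divided into 3 shares of ₹51,000: Teodor, Romilly, and Freya each take ₹51,000.
Imani's share (₹153,000) passes entirely to Willa.
Callum's share (₹153,000) passes entirely to Esperanza.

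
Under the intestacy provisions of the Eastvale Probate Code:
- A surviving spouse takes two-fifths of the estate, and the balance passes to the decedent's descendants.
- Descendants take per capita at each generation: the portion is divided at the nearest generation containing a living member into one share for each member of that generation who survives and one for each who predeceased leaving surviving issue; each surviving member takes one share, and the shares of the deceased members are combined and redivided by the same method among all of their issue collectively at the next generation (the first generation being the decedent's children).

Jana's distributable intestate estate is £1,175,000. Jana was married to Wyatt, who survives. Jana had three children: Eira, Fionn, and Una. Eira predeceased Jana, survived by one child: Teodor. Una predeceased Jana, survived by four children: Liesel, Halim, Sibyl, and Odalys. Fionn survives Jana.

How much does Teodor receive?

Teodor receives £94,000.

Wyatt takes two-fifths of £1,175,000 = £470,000. The remaining £705,000 passes to the descendants.
The descendants' portion (£705,000) is divided at the children's generation into 3 shares of £235,000. Fionn takes £235,000. The 2 shares of the deceased (Eira and Una) are combined into a pool of £470,000.
That pool (£470,000) is divided at the grandchildren's generation equally among Teodor, Liesel, Halim, Sibyl, and Odalys: £94,000 each.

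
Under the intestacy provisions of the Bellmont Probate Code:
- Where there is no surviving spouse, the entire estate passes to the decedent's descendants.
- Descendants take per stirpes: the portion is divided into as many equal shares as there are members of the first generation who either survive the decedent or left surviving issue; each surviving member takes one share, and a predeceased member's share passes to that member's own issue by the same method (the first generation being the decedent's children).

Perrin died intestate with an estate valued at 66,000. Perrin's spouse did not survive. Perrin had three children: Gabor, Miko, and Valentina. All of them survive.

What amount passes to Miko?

The entire 66,000 passes to the descendants.
That amount (66,000) is divided into 3 shares of 22,000: Gabor, Miko, and Valentina each take 22,000.

Miko receives 22,000.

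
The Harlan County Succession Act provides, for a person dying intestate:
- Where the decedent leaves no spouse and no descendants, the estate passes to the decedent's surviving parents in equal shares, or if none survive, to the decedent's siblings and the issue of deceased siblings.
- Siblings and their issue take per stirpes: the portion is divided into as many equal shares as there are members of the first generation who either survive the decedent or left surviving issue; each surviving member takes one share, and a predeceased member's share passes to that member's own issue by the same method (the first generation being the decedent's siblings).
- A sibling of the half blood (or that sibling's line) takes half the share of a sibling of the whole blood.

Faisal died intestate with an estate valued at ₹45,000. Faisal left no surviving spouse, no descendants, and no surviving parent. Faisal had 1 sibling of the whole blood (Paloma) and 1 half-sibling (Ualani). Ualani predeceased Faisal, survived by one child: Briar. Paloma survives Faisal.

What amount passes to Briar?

The entire ₹45,000 passes to the siblings and their issue.
Counting each half-blood sibling's line as half a unit, there are 3/2 units in ₹45,000, so one unit is ₹30,000. Whole-blood lines (Paloma) take ₹30,000 each; half-blood lines (Ualani) take ₹15,000 each.
Ualani's share (₹15,000) passes entirely to Briar.

Briar receives ₹15,000.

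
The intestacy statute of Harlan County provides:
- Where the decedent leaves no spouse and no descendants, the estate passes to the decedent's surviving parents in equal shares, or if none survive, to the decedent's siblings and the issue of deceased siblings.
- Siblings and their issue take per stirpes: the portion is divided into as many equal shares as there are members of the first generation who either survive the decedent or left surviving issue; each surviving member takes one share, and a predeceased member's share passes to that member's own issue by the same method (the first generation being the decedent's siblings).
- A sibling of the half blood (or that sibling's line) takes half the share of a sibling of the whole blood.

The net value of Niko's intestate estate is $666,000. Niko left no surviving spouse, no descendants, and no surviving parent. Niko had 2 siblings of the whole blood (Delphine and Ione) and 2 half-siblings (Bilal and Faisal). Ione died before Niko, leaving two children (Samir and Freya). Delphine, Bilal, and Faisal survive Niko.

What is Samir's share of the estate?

The entire $666,000 passes to the siblings and their issue.
Counting each half-blood sibling's line as half a unit, there are 3 units in $666,000, so one unit is $222,000. Whole-blood lines (Delphine and Ione) take $222,000 each; half-blood lines (Bilal and Faisal) take $111,000 each.
Ione's share ($222,000) is divided into 2 shares of $111,000: Samir and Freya each take $111,000.

Samir receives $111,000.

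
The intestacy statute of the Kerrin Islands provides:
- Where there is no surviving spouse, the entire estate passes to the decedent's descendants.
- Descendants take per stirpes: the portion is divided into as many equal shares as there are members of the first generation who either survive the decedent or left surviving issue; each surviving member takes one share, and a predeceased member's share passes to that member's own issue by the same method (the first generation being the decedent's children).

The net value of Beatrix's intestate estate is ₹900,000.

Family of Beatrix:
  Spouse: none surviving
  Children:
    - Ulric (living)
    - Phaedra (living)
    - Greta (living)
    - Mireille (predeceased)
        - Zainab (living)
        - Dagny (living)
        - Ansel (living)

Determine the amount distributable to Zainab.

The entire ₹900,000 passes to the descendants.
That amount (₹900,000) is divided into 4 shares of ₹225,000: Ulric, Phaedra, and Greta each take ₹225,000; Mireille's ₹225,000 share passes to Mireille's issue.
Mireille's share (₹225,000) is divided into 3 shares of ₹75,000: Zainab, Dagny, and Ansel each take ₹75,000.

Zainab receives ₹75,000.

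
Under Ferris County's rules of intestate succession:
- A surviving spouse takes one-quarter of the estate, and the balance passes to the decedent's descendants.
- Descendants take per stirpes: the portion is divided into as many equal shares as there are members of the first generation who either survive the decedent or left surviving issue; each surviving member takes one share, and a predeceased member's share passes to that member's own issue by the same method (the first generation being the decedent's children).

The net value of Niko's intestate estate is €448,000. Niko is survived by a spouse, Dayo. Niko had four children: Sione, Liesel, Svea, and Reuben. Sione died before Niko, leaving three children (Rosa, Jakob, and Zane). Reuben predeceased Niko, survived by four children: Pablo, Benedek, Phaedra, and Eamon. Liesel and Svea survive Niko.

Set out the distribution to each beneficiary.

Dayo: €112,000; Rosa: €28,000; Jakob: €28,000; Zane: €28,000; Liesel: €84,000; Svea: €84,000; Pablo: €21,000; Benedek: €21,000; Phaedra: €21,000; Eamon: €21,000

Dayo takes one-quarter of €448,000 = €112,000. The remaining €336,000 passes to the descendants.
The descendants' portion (€336,000) is divided into 4 shares of €84,000: Liesel and Svea each take €84,000; Sione's €84,000 share passes to Sione's issue; Reuben's €84,000 share passes to Reuben's issue.
Sione's share (€84,000) is divided into 3 shares of €28,000: Rosa, Jakob, and Zane each take €28,000.
Reuben's share (€84,000) is divided into 4 shares of €21,000: Pablo, Benedek, Phaedra, and Eamon each take €21,000.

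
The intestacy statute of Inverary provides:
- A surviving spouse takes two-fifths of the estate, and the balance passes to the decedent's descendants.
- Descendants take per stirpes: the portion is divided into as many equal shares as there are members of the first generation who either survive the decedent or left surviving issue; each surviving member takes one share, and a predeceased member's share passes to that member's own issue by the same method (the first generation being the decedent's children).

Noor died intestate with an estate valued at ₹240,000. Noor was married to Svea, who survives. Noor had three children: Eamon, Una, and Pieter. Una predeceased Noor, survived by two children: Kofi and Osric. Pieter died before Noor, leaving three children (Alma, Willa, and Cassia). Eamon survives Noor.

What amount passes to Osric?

Osric receives ₹24,000.

Svea takes two-fifths of ₹240,000 = ₹96,000. The remaining ₹144,000 passes to the descendants.
The descendants' portion (₹144,000) is divided into 3 shares of ₹48,000: Eamon takes ₹48,000; Una's ₹48,000 share passes to Una's issue; Pieter's ₹48,000 share passes to Pieter's issue.
Una's share (₹48,000) is divided into 2 shares of ₹24,000: Kofi and Osric each take ₹24,000.
Pieter's share (₹48,000) is divided into 3 shares of ₹16,000: Alma, Willa, and Cassia each take ₹16,000.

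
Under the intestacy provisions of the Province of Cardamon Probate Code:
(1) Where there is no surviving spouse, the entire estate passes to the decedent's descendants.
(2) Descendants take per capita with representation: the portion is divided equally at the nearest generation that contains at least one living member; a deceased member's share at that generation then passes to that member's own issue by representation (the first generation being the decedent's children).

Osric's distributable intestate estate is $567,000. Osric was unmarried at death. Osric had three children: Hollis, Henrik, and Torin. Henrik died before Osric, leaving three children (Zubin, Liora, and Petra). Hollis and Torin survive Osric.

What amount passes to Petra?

Petra receives $63,000.

The entire $567,000 passes to the descendants.
That amount ($567,000) is divided into 3 shares of $189,000: Hollis and Torin each take $189,000; Henrik's $189,000 share passes to Henrik's issue.
Henrik's share ($189,000) is divided into 3 shares of $63,000: Zubin, Liora, and Petra each take $63,000.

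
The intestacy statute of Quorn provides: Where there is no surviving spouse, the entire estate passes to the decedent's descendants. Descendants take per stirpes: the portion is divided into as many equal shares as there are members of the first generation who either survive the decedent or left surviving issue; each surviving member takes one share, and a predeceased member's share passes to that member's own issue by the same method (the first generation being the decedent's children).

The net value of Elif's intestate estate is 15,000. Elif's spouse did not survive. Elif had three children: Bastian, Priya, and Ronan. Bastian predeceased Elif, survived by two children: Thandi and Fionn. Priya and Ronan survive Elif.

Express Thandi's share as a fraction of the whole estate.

The entire 15,000 passes to the descendants.
That amount (15,000) is divided into 3 shares of 5,000: Priya and Ronan each take 5,000; Bastian's 5,000 share passes to Bastian's issue.
Bastian's share (5,000) is divided into 2 shares of 2,500: Thandi and Fionn each take 2,500.

Thandi receives 1/6 of the estate.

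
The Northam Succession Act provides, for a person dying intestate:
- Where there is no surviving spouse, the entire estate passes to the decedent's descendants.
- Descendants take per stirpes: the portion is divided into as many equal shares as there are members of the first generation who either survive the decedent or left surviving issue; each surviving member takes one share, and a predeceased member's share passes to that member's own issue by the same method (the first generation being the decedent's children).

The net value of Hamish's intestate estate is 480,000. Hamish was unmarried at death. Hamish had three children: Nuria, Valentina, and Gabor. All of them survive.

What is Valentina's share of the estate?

The entire 480,000 passes to the descendants.
That amount (480,000) is divided into 3 shares of 160,000: Nuria, Valentina, and Gabor each take 160,000.

Valentina receives 160,000.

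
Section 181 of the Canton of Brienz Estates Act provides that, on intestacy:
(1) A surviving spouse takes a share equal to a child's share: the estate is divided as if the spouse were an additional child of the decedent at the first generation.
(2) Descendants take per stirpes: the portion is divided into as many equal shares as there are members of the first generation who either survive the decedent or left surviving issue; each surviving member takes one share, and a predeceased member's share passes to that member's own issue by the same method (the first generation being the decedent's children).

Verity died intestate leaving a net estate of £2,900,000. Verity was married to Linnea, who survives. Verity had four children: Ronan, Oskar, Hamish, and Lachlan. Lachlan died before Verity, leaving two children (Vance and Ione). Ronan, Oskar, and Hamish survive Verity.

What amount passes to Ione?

Ione receives £290,000.

The spouse counts as an additional share at the children's level, so there are 5 primary shares of £580,000. Linnea takes one such share (£580,000).
The children's combined portion (£2,320,000) is divided into 4 shares of £580,000: Ronan, Oskar, and Hamish each take £580,000; Lachlan's £580,000 share passes to Lachlan's issue.
Lachlan's share (£580,000) is divided into 2 shares of £290,000: Vance and Ione each take £290,000.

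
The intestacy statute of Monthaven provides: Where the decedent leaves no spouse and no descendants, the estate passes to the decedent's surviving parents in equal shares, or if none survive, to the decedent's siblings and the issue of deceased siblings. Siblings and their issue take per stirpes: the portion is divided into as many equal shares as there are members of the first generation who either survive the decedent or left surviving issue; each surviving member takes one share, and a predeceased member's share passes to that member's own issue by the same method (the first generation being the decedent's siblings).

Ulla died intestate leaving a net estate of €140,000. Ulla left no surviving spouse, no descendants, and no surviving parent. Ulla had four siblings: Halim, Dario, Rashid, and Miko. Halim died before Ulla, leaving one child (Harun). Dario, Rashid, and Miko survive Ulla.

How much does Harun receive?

The entire €140,000 passes to the siblings and their issue.
That amount (€140,000) is divided into 4 shares of €35,000: Dario, Rashid, and Miko each take €35,000; Halim's €35,000 share passes to Halim's issue.
Halim's share (€35,000) passes entirely to Harun.

Harun receives €35,000.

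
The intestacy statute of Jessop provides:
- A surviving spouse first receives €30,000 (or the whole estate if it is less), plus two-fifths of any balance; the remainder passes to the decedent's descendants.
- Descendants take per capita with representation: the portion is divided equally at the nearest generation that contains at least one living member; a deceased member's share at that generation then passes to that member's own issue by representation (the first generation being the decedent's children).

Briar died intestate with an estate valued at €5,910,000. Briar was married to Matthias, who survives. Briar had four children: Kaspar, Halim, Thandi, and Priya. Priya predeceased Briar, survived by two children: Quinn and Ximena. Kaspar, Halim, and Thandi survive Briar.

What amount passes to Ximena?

Matthias first takes €30,000, leaving a balance of €5,880,000. Matthias then takes two-fifths of the balance (€2,352,000), for a total of €2,382,000. The remaining €3,528,000 passes to the descendants.
The descendants' portion (€3,528,000) is divided into 4 shares of €882,000: Kaspar, Halim, and Thandi each take €882,000; Priya's €882,000 share passes to Priya's issue.
Priya's share (€882,000) is divided into 2 shares of €441,000: Quinn and Ximena each take €441,000.

Ximena receives €441,000.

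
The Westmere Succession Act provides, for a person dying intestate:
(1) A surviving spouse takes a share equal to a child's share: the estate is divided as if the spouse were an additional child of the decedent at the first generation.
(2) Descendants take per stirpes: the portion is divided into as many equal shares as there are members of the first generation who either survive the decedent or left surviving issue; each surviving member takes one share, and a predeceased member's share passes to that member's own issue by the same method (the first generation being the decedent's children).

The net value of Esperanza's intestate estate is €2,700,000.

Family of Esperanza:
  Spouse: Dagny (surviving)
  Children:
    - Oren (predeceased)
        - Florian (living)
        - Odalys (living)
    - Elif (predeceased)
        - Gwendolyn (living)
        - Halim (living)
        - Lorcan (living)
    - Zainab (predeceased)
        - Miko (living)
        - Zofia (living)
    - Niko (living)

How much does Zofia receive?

Zofia receives €270,000.

The spouse counts as an additional share at the children's level, so there are 5 primary shares of €540,000. Dagny takes one such share (€540,000).
The children's combined portion (€2,160,000) is divided into 4 shares of €540,000: Niko takes €540,000; Oren's €540,000 share passes to Oren's issue; Elif's €540,000 share passes to Elif's issue; Zainab's €540,000 share passes to Zainab's issue.
Oren's share (€540,000) is divided into 2 shares of €270,000: Florian and Odalys each take €270,000.
Elif's share (€540,000) is divided into 3 shares of €180,000: Gwendolyn, Halim, and Lorcan each take €180,000.
Zainab's share (€540,000) is divided into 2 shares of €270,000: Miko and Zofia each take €270,000.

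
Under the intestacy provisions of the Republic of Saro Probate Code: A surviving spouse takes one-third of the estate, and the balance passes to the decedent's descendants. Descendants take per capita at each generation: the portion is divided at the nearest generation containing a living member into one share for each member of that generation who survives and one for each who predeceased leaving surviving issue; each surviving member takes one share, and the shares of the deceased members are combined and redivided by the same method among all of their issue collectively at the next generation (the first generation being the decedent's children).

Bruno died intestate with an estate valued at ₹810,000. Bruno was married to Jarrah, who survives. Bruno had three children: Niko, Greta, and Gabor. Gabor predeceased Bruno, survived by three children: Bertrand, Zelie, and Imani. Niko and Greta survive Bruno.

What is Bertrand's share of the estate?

Jarrah takes one-third of ₹810,000 = ₹270,000. The remaining ₹540,000 passes to the descendants.
The descendants' portion (₹540,000) is divided at the children's generation into 3 shares of ₹180,000. Niko and Greta each take ₹180,000. The remaining share for the deceased Gabor (₹180,000) is carried to the next generation.
That pool (₹180,000) is divided at the grandchildren's generation equally among Bertrand, Zelie, and Imani: ₹60,000 each.

Bertrand receives ₹60,000.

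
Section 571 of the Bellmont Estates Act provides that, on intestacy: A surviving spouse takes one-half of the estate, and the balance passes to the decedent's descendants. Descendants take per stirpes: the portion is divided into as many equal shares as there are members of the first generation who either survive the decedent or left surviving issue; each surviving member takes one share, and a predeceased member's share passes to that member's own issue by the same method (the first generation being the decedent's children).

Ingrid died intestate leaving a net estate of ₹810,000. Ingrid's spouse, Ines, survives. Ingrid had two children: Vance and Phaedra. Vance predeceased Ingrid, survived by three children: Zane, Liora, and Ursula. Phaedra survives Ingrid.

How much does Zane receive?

Ines takes one-half of ₹810,000 = ₹405,000. The remaining ₹405,000 passes to the descendants.
The descendants' portion (₹405,000) is divided into 2 shares of ₹202,500: Phaedra takes ₹202,500; Vance's ₹202,500 share passes to Vance's issue.
Vance's share (₹202,500) is divided into 3 shares of ₹67,500: Zane, Liora, and Ursula each take ₹67,500.

Zane receives ₹67,500.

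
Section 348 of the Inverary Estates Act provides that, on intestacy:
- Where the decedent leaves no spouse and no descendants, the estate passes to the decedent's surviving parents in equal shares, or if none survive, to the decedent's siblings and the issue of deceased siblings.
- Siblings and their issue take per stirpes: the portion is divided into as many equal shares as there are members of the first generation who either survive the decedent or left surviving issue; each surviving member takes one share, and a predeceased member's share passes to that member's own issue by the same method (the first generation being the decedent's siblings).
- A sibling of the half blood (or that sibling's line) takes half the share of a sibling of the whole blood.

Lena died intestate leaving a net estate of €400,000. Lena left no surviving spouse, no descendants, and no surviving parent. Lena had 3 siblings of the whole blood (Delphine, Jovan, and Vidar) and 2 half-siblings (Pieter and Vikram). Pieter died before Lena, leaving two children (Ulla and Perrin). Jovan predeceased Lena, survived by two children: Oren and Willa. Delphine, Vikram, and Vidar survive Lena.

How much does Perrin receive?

The entire €400,000 passes to the siblings and their issue.
Counting each half-blood sibling's line as half a unit, there are 4 units in €400,000, so one unit is €100,000. Whole-blood lines (Delphine, Jovan, and Vidar) take €100,000 each; half-blood lines (Pieter and Vikram) take €50,000 each.
Pieter's share (€50,000) is divided into 2 shares of €25,000: Ulla and Perrin each take €25,000.
Jovan's share (€100,000) is divided into 2 shares of €50,000: Oren and Willa each take €50,000.

Perrin receives €25,000.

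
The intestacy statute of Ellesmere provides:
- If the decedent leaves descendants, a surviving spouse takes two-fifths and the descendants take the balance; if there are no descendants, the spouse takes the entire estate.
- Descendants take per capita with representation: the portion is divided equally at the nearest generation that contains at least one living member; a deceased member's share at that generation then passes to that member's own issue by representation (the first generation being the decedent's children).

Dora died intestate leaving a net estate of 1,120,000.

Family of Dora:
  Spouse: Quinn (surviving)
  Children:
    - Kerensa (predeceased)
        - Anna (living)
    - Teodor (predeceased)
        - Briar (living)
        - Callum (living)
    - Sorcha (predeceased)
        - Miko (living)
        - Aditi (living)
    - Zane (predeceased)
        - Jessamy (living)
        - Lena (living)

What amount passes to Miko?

Miko receives 96,000.

Quinn takes two-fifths of 1,120,000 = 448,000. The remaining 672,000 passes to the descendants.
No child survives, so the initial division is made at the grandchildren's generation.
The descendants' portion (672,000) is divided into 7 shares of 96,000: Anna, Briar, Callum, Miko, Aditi, Jessamy, and Lena each take 96,000.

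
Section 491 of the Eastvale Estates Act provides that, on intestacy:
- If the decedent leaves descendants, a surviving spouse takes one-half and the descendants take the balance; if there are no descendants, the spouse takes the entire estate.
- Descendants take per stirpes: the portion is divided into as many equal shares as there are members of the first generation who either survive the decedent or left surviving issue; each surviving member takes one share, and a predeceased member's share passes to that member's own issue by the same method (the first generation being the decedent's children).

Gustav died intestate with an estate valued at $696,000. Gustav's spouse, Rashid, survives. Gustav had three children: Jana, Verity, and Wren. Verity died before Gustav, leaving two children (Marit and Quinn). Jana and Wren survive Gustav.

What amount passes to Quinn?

Rashid takes one-half of $696,000 = $348,000. The remaining $348,000 passes to the descendants.
The descendants' portion ($348,000) is divided into 3 shares of $116,000: Jana and Wren each take $116,000; Verity's $116,000 share passes to Verity's issue.
Verity's share ($116,000) is divided into 2 shares of $58,000: Marit and Quinn each take $58,000.

Quinn receives $58,000.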